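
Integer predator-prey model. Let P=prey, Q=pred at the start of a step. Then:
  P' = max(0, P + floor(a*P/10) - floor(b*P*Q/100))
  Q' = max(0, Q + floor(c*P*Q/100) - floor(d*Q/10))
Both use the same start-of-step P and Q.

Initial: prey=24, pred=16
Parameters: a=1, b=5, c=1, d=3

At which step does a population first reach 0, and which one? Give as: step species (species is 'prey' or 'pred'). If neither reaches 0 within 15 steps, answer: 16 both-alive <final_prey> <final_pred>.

Answer: 16 both-alive 1 3

Derivation:
Step 1: prey: 24+2-19=7; pred: 16+3-4=15
Step 2: prey: 7+0-5=2; pred: 15+1-4=12
Step 3: prey: 2+0-1=1; pred: 12+0-3=9
Step 4: prey: 1+0-0=1; pred: 9+0-2=7
Step 5: prey: 1+0-0=1; pred: 7+0-2=5
Step 6: prey: 1+0-0=1; pred: 5+0-1=4
Step 7: prey: 1+0-0=1; pred: 4+0-1=3
Step 8: prey: 1+0-0=1; pred: 3+0-0=3
Steps 9-15: state stable at prey=1, pred=3 (no change)
No extinction within 15 steps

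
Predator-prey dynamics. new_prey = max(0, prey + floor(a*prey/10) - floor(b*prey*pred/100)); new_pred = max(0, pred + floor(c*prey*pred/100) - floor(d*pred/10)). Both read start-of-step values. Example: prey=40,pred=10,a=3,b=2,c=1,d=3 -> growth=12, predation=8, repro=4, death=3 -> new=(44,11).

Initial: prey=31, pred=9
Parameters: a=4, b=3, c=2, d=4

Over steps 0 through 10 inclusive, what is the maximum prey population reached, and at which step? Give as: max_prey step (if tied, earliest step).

Answer: 38 2

Derivation:
Step 1: prey: 31+12-8=35; pred: 9+5-3=11
Step 2: prey: 35+14-11=38; pred: 11+7-4=14
Step 3: prey: 38+15-15=38; pred: 14+10-5=19
Step 4: prey: 38+15-21=32; pred: 19+14-7=26
Step 5: prey: 32+12-24=20; pred: 26+16-10=32
Step 6: prey: 20+8-19=9; pred: 32+12-12=32
Step 7: prey: 9+3-8=4; pred: 32+5-12=25
Step 8: prey: 4+1-3=2; pred: 25+2-10=17
Step 9: prey: 2+0-1=1; pred: 17+0-6=11
Step 10: prey: 1+0-0=1; pred: 11+0-4=7
Max prey = 38 at step 2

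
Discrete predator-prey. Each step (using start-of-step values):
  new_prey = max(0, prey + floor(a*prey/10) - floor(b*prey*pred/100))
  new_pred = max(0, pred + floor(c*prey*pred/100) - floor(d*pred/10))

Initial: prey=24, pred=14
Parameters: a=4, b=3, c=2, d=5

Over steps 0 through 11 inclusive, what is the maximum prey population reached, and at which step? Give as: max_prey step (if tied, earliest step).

Answer: 32 7

Derivation:
Step 1: prey: 24+9-10=23; pred: 14+6-7=13
Step 2: prey: 23+9-8=24; pred: 13+5-6=12
Step 3: prey: 24+9-8=25; pred: 12+5-6=11
Step 4: prey: 25+10-8=27; pred: 11+5-5=11
Step 5: prey: 27+10-8=29; pred: 11+5-5=11
Step 6: prey: 29+11-9=31; pred: 11+6-5=12
Step 7: prey: 31+12-11=32; pred: 12+7-6=13
Step 8: prey: 32+12-12=32; pred: 13+8-6=15
Step 9: prey: 32+12-14=30; pred: 15+9-7=17
Step 10: prey: 30+12-15=27; pred: 17+10-8=19
Step 11: prey: 27+10-15=22; pred: 19+10-9=20
Max prey = 32 at step 7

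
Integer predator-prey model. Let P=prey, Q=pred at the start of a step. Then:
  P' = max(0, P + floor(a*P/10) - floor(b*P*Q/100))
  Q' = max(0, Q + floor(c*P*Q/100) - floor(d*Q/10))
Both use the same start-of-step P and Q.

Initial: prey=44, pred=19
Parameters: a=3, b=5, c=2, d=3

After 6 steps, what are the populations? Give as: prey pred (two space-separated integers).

Answer: 0 8

Derivation:
Step 1: prey: 44+13-41=16; pred: 19+16-5=30
Step 2: prey: 16+4-24=0; pred: 30+9-9=30
Step 3: prey: 0+0-0=0; pred: 30+0-9=21
Step 4: prey: 0+0-0=0; pred: 21+0-6=15
Step 5: prey: 0+0-0=0; pred: 15+0-4=11
Step 6: prey: 0+0-0=0; pred: 11+0-3=8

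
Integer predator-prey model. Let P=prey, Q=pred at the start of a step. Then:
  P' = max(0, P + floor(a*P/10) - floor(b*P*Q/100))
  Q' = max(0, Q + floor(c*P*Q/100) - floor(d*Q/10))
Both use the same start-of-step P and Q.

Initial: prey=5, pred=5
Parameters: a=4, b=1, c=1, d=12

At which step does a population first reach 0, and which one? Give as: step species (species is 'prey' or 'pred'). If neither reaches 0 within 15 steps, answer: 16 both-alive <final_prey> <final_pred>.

Answer: 1 pred

Derivation:
Step 1: prey: 5+2-0=7; pred: 5+0-6=0
First extinction: pred at step 1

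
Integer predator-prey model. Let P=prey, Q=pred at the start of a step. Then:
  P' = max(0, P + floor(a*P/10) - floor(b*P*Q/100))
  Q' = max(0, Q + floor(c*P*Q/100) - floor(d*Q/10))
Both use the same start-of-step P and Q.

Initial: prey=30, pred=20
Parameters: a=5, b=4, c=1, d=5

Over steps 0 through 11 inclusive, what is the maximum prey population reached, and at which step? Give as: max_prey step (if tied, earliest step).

Answer: 190 11

Derivation:
Step 1: prey: 30+15-24=21; pred: 20+6-10=16
Step 2: prey: 21+10-13=18; pred: 16+3-8=11
Step 3: prey: 18+9-7=20; pred: 11+1-5=7
Step 4: prey: 20+10-5=25; pred: 7+1-3=5
Step 5: prey: 25+12-5=32; pred: 5+1-2=4
Step 6: prey: 32+16-5=43; pred: 4+1-2=3
Step 7: prey: 43+21-5=59; pred: 3+1-1=3
Step 8: prey: 59+29-7=81; pred: 3+1-1=3
Step 9: prey: 81+40-9=112; pred: 3+2-1=4
Step 10: prey: 112+56-17=151; pred: 4+4-2=6
Step 11: prey: 151+75-36=190; pred: 6+9-3=12
Max prey = 190 at step 11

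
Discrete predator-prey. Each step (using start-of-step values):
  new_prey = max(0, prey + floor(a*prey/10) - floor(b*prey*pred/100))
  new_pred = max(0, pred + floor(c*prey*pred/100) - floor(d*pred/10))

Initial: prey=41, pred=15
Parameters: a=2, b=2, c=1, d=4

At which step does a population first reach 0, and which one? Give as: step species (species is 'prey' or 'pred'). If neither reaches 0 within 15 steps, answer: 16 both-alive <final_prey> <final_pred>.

Answer: 16 both-alive 45 8

Derivation:
Step 1: prey: 41+8-12=37; pred: 15+6-6=15
Step 2: prey: 37+7-11=33; pred: 15+5-6=14
Step 3: prey: 33+6-9=30; pred: 14+4-5=13
Step 4: prey: 30+6-7=29; pred: 13+3-5=11
Step 5: prey: 29+5-6=28; pred: 11+3-4=10
Step 6: prey: 28+5-5=28; pred: 10+2-4=8
Step 7: prey: 28+5-4=29; pred: 8+2-3=7
Step 8: prey: 29+5-4=30; pred: 7+2-2=7
Step 9: prey: 30+6-4=32; pred: 7+2-2=7
Step 10: prey: 32+6-4=34; pred: 7+2-2=7
Step 11: prey: 34+6-4=36; pred: 7+2-2=7
Step 12: prey: 36+7-5=38; pred: 7+2-2=7
Step 13: prey: 38+7-5=40; pred: 7+2-2=7
Step 14: prey: 40+8-5=43; pred: 7+2-2=7
Step 15: prey: 43+8-6=45; pred: 7+3-2=8
No extinction within 15 steps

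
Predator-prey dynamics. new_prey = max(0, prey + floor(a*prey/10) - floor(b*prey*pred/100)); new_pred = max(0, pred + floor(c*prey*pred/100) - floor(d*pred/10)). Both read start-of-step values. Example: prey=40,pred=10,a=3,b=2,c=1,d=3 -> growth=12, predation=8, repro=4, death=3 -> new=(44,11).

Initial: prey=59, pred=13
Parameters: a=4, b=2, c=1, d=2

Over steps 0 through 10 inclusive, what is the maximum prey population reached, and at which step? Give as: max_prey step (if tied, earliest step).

Answer: 69 2

Derivation:
Step 1: prey: 59+23-15=67; pred: 13+7-2=18
Step 2: prey: 67+26-24=69; pred: 18+12-3=27
Step 3: prey: 69+27-37=59; pred: 27+18-5=40
Step 4: prey: 59+23-47=35; pred: 40+23-8=55
Step 5: prey: 35+14-38=11; pred: 55+19-11=63
Step 6: prey: 11+4-13=2; pred: 63+6-12=57
Step 7: prey: 2+0-2=0; pred: 57+1-11=47
Step 8: prey: 0+0-0=0; pred: 47+0-9=38
Step 9: prey: 0+0-0=0; pred: 38+0-7=31
Step 10: prey: 0+0-0=0; pred: 31+0-6=25
Max prey = 69 at step 2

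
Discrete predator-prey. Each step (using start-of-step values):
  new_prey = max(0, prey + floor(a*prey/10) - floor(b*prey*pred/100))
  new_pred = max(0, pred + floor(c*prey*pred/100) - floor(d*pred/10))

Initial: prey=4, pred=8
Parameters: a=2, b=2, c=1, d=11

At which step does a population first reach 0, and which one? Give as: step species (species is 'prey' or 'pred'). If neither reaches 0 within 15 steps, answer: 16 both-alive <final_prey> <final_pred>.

Step 1: prey: 4+0-0=4; pred: 8+0-8=0
First extinction: pred at step 1

Answer: 1 pred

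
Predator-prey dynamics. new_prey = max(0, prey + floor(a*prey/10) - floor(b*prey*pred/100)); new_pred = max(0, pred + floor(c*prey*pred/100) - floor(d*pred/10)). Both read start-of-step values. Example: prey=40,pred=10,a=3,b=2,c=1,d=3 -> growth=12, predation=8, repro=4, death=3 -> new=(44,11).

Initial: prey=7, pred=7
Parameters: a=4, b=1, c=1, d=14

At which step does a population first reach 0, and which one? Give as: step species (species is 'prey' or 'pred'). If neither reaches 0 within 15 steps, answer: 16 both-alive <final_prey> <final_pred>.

Answer: 1 pred

Derivation:
Step 1: prey: 7+2-0=9; pred: 7+0-9=0
First extinction: pred at step 1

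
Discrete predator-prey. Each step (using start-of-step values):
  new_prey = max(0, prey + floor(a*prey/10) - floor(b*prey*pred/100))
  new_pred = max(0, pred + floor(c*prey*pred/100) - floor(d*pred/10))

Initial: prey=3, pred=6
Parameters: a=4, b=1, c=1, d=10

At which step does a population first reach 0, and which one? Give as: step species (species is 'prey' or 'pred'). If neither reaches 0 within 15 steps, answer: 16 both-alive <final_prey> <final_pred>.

Answer: 1 pred

Derivation:
Step 1: prey: 3+1-0=4; pred: 6+0-6=0
First extinction: pred at step 1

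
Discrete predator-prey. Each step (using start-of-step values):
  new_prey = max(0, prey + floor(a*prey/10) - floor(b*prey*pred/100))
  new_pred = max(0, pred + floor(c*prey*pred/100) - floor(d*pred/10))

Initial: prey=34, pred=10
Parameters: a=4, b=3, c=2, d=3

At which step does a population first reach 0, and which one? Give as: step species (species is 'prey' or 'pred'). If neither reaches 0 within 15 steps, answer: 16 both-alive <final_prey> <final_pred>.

Answer: 16 both-alive 1 3

Derivation:
Step 1: prey: 34+13-10=37; pred: 10+6-3=13
Step 2: prey: 37+14-14=37; pred: 13+9-3=19
Step 3: prey: 37+14-21=30; pred: 19+14-5=28
Step 4: prey: 30+12-25=17; pred: 28+16-8=36
Step 5: prey: 17+6-18=5; pred: 36+12-10=38
Step 6: prey: 5+2-5=2; pred: 38+3-11=30
Step 7: prey: 2+0-1=1; pred: 30+1-9=22
Step 8: prey: 1+0-0=1; pred: 22+0-6=16
Step 9: prey: 1+0-0=1; pred: 16+0-4=12
Step 10: prey: 1+0-0=1; pred: 12+0-3=9
Step 11: prey: 1+0-0=1; pred: 9+0-2=7
Step 12: prey: 1+0-0=1; pred: 7+0-2=5
Step 13: prey: 1+0-0=1; pred: 5+0-1=4
Step 14: prey: 1+0-0=1; pred: 4+0-1=3
Step 15: prey: 1+0-0=1; pred: 3+0-0=3
No extinction within 15 steps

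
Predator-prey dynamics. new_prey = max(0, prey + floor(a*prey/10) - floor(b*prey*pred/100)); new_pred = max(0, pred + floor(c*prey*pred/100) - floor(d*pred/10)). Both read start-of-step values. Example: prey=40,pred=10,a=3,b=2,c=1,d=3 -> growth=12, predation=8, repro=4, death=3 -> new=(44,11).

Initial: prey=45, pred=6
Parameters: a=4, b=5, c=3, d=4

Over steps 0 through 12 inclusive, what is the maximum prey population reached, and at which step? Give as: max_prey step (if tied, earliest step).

Step 1: prey: 45+18-13=50; pred: 6+8-2=12
Step 2: prey: 50+20-30=40; pred: 12+18-4=26
Step 3: prey: 40+16-52=4; pred: 26+31-10=47
Step 4: prey: 4+1-9=0; pred: 47+5-18=34
Step 5: prey: 0+0-0=0; pred: 34+0-13=21
Step 6: prey: 0+0-0=0; pred: 21+0-8=13
Step 7: prey: 0+0-0=0; pred: 13+0-5=8
Step 8: prey: 0+0-0=0; pred: 8+0-3=5
Step 9: prey: 0+0-0=0; pred: 5+0-2=3
Step 10: prey: 0+0-0=0; pred: 3+0-1=2
Step 11: prey: 0+0-0=0; pred: 2+0-0=2
Step 12: prey: 0+0-0=0; pred: 2+0-0=2
Max prey = 50 at step 1

Answer: 50 1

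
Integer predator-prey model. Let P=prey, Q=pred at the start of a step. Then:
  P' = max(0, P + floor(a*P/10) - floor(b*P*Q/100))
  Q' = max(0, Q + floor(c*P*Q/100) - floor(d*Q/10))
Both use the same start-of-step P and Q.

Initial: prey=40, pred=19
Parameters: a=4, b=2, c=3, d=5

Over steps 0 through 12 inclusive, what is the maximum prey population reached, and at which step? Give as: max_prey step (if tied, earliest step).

Answer: 41 1

Derivation:
Step 1: prey: 40+16-15=41; pred: 19+22-9=32
Step 2: prey: 41+16-26=31; pred: 32+39-16=55
Step 3: prey: 31+12-34=9; pred: 55+51-27=79
Step 4: prey: 9+3-14=0; pred: 79+21-39=61
Step 5: prey: 0+0-0=0; pred: 61+0-30=31
Step 6: prey: 0+0-0=0; pred: 31+0-15=16
Step 7: prey: 0+0-0=0; pred: 16+0-8=8
Step 8: prey: 0+0-0=0; pred: 8+0-4=4
Step 9: prey: 0+0-0=0; pred: 4+0-2=2
Step 10: prey: 0+0-0=0; pred: 2+0-1=1
Step 11: prey: 0+0-0=0; pred: 1+0-0=1
Step 12: prey: 0+0-0=0; pred: 1+0-0=1
Max prey = 41 at step 1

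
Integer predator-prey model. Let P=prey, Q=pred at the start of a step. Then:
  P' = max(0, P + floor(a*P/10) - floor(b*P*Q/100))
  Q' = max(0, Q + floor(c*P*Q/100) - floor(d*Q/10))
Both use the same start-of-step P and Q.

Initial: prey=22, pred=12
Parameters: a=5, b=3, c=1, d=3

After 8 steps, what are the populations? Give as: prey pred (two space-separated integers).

Step 1: prey: 22+11-7=26; pred: 12+2-3=11
Step 2: prey: 26+13-8=31; pred: 11+2-3=10
Step 3: prey: 31+15-9=37; pred: 10+3-3=10
Step 4: prey: 37+18-11=44; pred: 10+3-3=10
Step 5: prey: 44+22-13=53; pred: 10+4-3=11
Step 6: prey: 53+26-17=62; pred: 11+5-3=13
Step 7: prey: 62+31-24=69; pred: 13+8-3=18
Step 8: prey: 69+34-37=66; pred: 18+12-5=25

Answer: 66 25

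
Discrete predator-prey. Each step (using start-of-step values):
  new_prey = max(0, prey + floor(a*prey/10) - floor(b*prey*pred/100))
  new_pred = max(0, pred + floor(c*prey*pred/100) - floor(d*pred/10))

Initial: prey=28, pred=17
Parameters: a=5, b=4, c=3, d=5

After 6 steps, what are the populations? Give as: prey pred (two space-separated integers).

Answer: 3 5

Derivation:
Step 1: prey: 28+14-19=23; pred: 17+14-8=23
Step 2: prey: 23+11-21=13; pred: 23+15-11=27
Step 3: prey: 13+6-14=5; pred: 27+10-13=24
Step 4: prey: 5+2-4=3; pred: 24+3-12=15
Step 5: prey: 3+1-1=3; pred: 15+1-7=9
Step 6: prey: 3+1-1=3; pred: 9+0-4=5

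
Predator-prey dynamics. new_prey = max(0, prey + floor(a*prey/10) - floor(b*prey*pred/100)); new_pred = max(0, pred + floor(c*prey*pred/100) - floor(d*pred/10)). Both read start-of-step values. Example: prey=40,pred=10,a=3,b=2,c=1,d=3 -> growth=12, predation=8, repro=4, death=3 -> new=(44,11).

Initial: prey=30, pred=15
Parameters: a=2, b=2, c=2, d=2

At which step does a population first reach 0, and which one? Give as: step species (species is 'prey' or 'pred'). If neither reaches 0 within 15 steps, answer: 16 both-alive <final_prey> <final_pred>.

Answer: 16 both-alive 1 6

Derivation:
Step 1: prey: 30+6-9=27; pred: 15+9-3=21
Step 2: prey: 27+5-11=21; pred: 21+11-4=28
Step 3: prey: 21+4-11=14; pred: 28+11-5=34
Step 4: prey: 14+2-9=7; pred: 34+9-6=37
Step 5: prey: 7+1-5=3; pred: 37+5-7=35
Step 6: prey: 3+0-2=1; pred: 35+2-7=30
Step 7: prey: 1+0-0=1; pred: 30+0-6=24
Step 8: prey: 1+0-0=1; pred: 24+0-4=20
Step 9: prey: 1+0-0=1; pred: 20+0-4=16
Step 10: prey: 1+0-0=1; pred: 16+0-3=13
Step 11: prey: 1+0-0=1; pred: 13+0-2=11
Step 12: prey: 1+0-0=1; pred: 11+0-2=9
Step 13: prey: 1+0-0=1; pred: 9+0-1=8
Step 14: prey: 1+0-0=1; pred: 8+0-1=7
Step 15: prey: 1+0-0=1; pred: 7+0-1=6
No extinction within 15 steps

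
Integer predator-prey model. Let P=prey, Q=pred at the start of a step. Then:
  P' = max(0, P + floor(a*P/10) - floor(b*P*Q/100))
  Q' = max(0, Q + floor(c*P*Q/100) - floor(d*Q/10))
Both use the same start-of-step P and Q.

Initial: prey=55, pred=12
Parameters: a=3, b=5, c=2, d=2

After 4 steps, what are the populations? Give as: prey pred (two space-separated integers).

Answer: 0 27

Derivation:
Step 1: prey: 55+16-33=38; pred: 12+13-2=23
Step 2: prey: 38+11-43=6; pred: 23+17-4=36
Step 3: prey: 6+1-10=0; pred: 36+4-7=33
Step 4: prey: 0+0-0=0; pred: 33+0-6=27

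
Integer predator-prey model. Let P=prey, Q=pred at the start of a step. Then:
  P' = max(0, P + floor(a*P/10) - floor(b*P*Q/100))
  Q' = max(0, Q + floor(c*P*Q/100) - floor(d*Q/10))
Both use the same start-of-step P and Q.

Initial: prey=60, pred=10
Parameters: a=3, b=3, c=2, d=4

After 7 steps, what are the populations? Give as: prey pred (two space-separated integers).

Answer: 0 11

Derivation:
Step 1: prey: 60+18-18=60; pred: 10+12-4=18
Step 2: prey: 60+18-32=46; pred: 18+21-7=32
Step 3: prey: 46+13-44=15; pred: 32+29-12=49
Step 4: prey: 15+4-22=0; pred: 49+14-19=44
Step 5: prey: 0+0-0=0; pred: 44+0-17=27
Step 6: prey: 0+0-0=0; pred: 27+0-10=17
Step 7: prey: 0+0-0=0; pred: 17+0-6=11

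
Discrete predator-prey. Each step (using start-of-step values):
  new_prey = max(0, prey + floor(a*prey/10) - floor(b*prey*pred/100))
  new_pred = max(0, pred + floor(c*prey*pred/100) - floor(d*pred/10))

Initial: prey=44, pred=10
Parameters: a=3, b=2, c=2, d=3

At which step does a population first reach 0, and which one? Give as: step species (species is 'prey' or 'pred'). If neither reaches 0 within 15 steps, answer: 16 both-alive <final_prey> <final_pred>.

Answer: 6 prey

Derivation:
Step 1: prey: 44+13-8=49; pred: 10+8-3=15
Step 2: prey: 49+14-14=49; pred: 15+14-4=25
Step 3: prey: 49+14-24=39; pred: 25+24-7=42
Step 4: prey: 39+11-32=18; pred: 42+32-12=62
Step 5: prey: 18+5-22=1; pred: 62+22-18=66
Step 6: prey: 1+0-1=0; pred: 66+1-19=48
First extinction: prey at step 6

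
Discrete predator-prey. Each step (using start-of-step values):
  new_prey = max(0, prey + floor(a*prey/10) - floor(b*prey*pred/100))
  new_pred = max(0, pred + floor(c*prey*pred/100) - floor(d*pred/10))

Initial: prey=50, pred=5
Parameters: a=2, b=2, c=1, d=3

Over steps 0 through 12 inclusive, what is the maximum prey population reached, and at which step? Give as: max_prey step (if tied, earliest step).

Answer: 63 3

Derivation:
Step 1: prey: 50+10-5=55; pred: 5+2-1=6
Step 2: prey: 55+11-6=60; pred: 6+3-1=8
Step 3: prey: 60+12-9=63; pred: 8+4-2=10
Step 4: prey: 63+12-12=63; pred: 10+6-3=13
Step 5: prey: 63+12-16=59; pred: 13+8-3=18
Step 6: prey: 59+11-21=49; pred: 18+10-5=23
Step 7: prey: 49+9-22=36; pred: 23+11-6=28
Step 8: prey: 36+7-20=23; pred: 28+10-8=30
Step 9: prey: 23+4-13=14; pred: 30+6-9=27
Step 10: prey: 14+2-7=9; pred: 27+3-8=22
Step 11: prey: 9+1-3=7; pred: 22+1-6=17
Step 12: prey: 7+1-2=6; pred: 17+1-5=13
Max prey = 63 at step 3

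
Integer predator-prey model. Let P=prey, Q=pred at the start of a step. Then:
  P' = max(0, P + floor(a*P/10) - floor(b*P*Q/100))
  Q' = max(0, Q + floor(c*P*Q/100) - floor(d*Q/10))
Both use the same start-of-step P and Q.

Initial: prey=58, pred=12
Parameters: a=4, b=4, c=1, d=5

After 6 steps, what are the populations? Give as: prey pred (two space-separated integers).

Step 1: prey: 58+23-27=54; pred: 12+6-6=12
Step 2: prey: 54+21-25=50; pred: 12+6-6=12
Step 3: prey: 50+20-24=46; pred: 12+6-6=12
Step 4: prey: 46+18-22=42; pred: 12+5-6=11
Step 5: prey: 42+16-18=40; pred: 11+4-5=10
Step 6: prey: 40+16-16=40; pred: 10+4-5=9

Answer: 40 9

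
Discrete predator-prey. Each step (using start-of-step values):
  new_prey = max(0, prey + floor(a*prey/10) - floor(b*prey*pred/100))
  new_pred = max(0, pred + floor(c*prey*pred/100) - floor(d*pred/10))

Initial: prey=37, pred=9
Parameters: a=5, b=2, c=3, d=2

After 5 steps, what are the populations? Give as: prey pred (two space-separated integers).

Answer: 0 156

Derivation:
Step 1: prey: 37+18-6=49; pred: 9+9-1=17
Step 2: prey: 49+24-16=57; pred: 17+24-3=38
Step 3: prey: 57+28-43=42; pred: 38+64-7=95
Step 4: prey: 42+21-79=0; pred: 95+119-19=195
Step 5: prey: 0+0-0=0; pred: 195+0-39=156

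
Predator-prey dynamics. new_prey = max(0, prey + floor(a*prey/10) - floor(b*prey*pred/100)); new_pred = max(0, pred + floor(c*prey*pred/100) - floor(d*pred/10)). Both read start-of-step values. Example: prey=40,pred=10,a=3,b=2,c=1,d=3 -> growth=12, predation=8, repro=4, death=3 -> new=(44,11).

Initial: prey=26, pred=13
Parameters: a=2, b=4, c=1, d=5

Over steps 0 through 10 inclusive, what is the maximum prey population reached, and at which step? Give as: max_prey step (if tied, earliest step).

Step 1: prey: 26+5-13=18; pred: 13+3-6=10
Step 2: prey: 18+3-7=14; pred: 10+1-5=6
Step 3: prey: 14+2-3=13; pred: 6+0-3=3
Step 4: prey: 13+2-1=14; pred: 3+0-1=2
Step 5: prey: 14+2-1=15; pred: 2+0-1=1
Step 6: prey: 15+3-0=18; pred: 1+0-0=1
Step 7: prey: 18+3-0=21; pred: 1+0-0=1
Step 8: prey: 21+4-0=25; pred: 1+0-0=1
Step 9: prey: 25+5-1=29; pred: 1+0-0=1
Step 10: prey: 29+5-1=33; pred: 1+0-0=1
Max prey = 33 at step 10

Answer: 33 10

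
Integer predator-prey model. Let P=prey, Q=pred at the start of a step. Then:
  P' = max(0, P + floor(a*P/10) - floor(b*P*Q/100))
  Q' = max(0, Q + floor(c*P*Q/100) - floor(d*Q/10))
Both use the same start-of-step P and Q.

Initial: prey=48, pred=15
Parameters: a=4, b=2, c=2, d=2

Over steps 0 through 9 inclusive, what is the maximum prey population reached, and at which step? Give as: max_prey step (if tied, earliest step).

Answer: 53 1

Derivation:
Step 1: prey: 48+19-14=53; pred: 15+14-3=26
Step 2: prey: 53+21-27=47; pred: 26+27-5=48
Step 3: prey: 47+18-45=20; pred: 48+45-9=84
Step 4: prey: 20+8-33=0; pred: 84+33-16=101
Step 5: prey: 0+0-0=0; pred: 101+0-20=81
Step 6: prey: 0+0-0=0; pred: 81+0-16=65
Step 7: prey: 0+0-0=0; pred: 65+0-13=52
Step 8: prey: 0+0-0=0; pred: 52+0-10=42
Step 9: prey: 0+0-0=0; pred: 42+0-8=34
Max prey = 53 at step 1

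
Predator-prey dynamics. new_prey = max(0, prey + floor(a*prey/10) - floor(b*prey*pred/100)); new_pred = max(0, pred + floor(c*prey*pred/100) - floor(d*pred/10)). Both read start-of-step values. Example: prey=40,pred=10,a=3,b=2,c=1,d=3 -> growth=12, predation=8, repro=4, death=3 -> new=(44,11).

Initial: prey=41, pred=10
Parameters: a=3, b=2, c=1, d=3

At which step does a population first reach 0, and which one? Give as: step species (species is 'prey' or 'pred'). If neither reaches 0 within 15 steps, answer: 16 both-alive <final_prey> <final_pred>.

Step 1: prey: 41+12-8=45; pred: 10+4-3=11
Step 2: prey: 45+13-9=49; pred: 11+4-3=12
Step 3: prey: 49+14-11=52; pred: 12+5-3=14
Step 4: prey: 52+15-14=53; pred: 14+7-4=17
Step 5: prey: 53+15-18=50; pred: 17+9-5=21
Step 6: prey: 50+15-21=44; pred: 21+10-6=25
Step 7: prey: 44+13-22=35; pred: 25+11-7=29
Step 8: prey: 35+10-20=25; pred: 29+10-8=31
Step 9: prey: 25+7-15=17; pred: 31+7-9=29
Step 10: prey: 17+5-9=13; pred: 29+4-8=25
Step 11: prey: 13+3-6=10; pred: 25+3-7=21
Step 12: prey: 10+3-4=9; pred: 21+2-6=17
Step 13: prey: 9+2-3=8; pred: 17+1-5=13
Step 14: prey: 8+2-2=8; pred: 13+1-3=11
Step 15: prey: 8+2-1=9; pred: 11+0-3=8
No extinction within 15 steps

Answer: 16 both-alive 9 8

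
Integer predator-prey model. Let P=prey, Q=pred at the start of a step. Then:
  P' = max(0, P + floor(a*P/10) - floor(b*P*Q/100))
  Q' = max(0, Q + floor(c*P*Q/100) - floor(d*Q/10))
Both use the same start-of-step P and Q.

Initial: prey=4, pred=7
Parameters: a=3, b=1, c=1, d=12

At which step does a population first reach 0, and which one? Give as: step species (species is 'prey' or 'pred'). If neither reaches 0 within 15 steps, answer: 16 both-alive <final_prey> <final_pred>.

Step 1: prey: 4+1-0=5; pred: 7+0-8=0
First extinction: pred at step 1

Answer: 1 pred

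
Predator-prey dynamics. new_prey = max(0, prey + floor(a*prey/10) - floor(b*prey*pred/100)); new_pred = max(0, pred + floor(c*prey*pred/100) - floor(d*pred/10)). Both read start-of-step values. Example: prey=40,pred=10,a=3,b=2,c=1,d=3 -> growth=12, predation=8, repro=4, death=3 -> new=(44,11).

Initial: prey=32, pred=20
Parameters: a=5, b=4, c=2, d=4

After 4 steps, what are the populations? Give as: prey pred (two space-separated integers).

Answer: 4 16

Derivation:
Step 1: prey: 32+16-25=23; pred: 20+12-8=24
Step 2: prey: 23+11-22=12; pred: 24+11-9=26
Step 3: prey: 12+6-12=6; pred: 26+6-10=22
Step 4: prey: 6+3-5=4; pred: 22+2-8=16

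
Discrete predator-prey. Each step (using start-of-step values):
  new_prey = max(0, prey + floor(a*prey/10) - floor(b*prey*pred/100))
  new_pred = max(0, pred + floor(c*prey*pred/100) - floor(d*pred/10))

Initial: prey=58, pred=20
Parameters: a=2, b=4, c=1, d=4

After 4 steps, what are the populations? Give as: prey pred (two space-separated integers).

Answer: 2 8

Derivation:
Step 1: prey: 58+11-46=23; pred: 20+11-8=23
Step 2: prey: 23+4-21=6; pred: 23+5-9=19
Step 3: prey: 6+1-4=3; pred: 19+1-7=13
Step 4: prey: 3+0-1=2; pred: 13+0-5=8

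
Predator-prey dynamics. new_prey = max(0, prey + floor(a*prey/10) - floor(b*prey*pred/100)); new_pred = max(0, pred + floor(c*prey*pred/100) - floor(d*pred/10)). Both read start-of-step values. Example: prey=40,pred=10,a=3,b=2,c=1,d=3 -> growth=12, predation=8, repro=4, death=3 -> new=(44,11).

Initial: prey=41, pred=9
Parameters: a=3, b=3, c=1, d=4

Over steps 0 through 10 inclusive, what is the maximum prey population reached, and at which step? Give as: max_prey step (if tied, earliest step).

Answer: 47 5

Derivation:
Step 1: prey: 41+12-11=42; pred: 9+3-3=9
Step 2: prey: 42+12-11=43; pred: 9+3-3=9
Step 3: prey: 43+12-11=44; pred: 9+3-3=9
Step 4: prey: 44+13-11=46; pred: 9+3-3=9
Step 5: prey: 46+13-12=47; pred: 9+4-3=10
Step 6: prey: 47+14-14=47; pred: 10+4-4=10
Step 7: prey: 47+14-14=47; pred: 10+4-4=10
Step 8: prey: 47+14-14=47; pred: 10+4-4=10
Step 9: prey: 47+14-14=47; pred: 10+4-4=10
Step 10: prey: 47+14-14=47; pred: 10+4-4=10
Max prey = 47 at step 5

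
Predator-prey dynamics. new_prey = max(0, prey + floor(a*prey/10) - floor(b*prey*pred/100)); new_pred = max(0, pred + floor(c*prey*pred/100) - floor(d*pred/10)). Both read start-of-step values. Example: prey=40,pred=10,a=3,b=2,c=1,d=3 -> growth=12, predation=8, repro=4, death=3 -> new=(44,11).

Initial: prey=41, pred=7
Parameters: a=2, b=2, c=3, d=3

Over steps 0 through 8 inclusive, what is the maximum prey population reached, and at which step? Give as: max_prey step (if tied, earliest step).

Answer: 44 1

Derivation:
Step 1: prey: 41+8-5=44; pred: 7+8-2=13
Step 2: prey: 44+8-11=41; pred: 13+17-3=27
Step 3: prey: 41+8-22=27; pred: 27+33-8=52
Step 4: prey: 27+5-28=4; pred: 52+42-15=79
Step 5: prey: 4+0-6=0; pred: 79+9-23=65
Step 6: prey: 0+0-0=0; pred: 65+0-19=46
Step 7: prey: 0+0-0=0; pred: 46+0-13=33
Step 8: prey: 0+0-0=0; pred: 33+0-9=24
Max prey = 44 at step 1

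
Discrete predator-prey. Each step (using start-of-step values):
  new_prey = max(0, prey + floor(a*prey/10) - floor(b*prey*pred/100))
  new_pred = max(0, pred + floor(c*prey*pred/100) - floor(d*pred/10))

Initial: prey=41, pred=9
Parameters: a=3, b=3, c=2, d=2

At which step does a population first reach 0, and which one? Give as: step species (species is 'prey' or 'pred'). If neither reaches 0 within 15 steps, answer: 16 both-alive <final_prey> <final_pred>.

Answer: 5 prey

Derivation:
Step 1: prey: 41+12-11=42; pred: 9+7-1=15
Step 2: prey: 42+12-18=36; pred: 15+12-3=24
Step 3: prey: 36+10-25=21; pred: 24+17-4=37
Step 4: prey: 21+6-23=4; pred: 37+15-7=45
Step 5: prey: 4+1-5=0; pred: 45+3-9=39
First extinction: prey at step 5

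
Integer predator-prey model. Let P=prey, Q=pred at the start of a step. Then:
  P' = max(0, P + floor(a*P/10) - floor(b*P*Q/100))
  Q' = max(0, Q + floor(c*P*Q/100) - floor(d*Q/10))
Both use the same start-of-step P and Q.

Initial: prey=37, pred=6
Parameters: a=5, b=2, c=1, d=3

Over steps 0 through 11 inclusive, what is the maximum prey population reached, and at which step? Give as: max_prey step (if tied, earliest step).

Answer: 135 5

Derivation:
Step 1: prey: 37+18-4=51; pred: 6+2-1=7
Step 2: prey: 51+25-7=69; pred: 7+3-2=8
Step 3: prey: 69+34-11=92; pred: 8+5-2=11
Step 4: prey: 92+46-20=118; pred: 11+10-3=18
Step 5: prey: 118+59-42=135; pred: 18+21-5=34
Step 6: prey: 135+67-91=111; pred: 34+45-10=69
Step 7: prey: 111+55-153=13; pred: 69+76-20=125
Step 8: prey: 13+6-32=0; pred: 125+16-37=104
Step 9: prey: 0+0-0=0; pred: 104+0-31=73
Step 10: prey: 0+0-0=0; pred: 73+0-21=52
Step 11: prey: 0+0-0=0; pred: 52+0-15=37
Max prey = 135 at step 5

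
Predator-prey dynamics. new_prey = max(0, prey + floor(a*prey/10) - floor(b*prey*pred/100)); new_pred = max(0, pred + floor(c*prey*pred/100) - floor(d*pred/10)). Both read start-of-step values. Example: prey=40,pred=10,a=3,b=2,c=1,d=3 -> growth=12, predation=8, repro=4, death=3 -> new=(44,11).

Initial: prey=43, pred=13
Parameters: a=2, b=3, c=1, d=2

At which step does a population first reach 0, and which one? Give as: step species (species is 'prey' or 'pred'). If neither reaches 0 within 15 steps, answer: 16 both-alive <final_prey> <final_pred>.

Step 1: prey: 43+8-16=35; pred: 13+5-2=16
Step 2: prey: 35+7-16=26; pred: 16+5-3=18
Step 3: prey: 26+5-14=17; pred: 18+4-3=19
Step 4: prey: 17+3-9=11; pred: 19+3-3=19
Step 5: prey: 11+2-6=7; pred: 19+2-3=18
Step 6: prey: 7+1-3=5; pred: 18+1-3=16
Step 7: prey: 5+1-2=4; pred: 16+0-3=13
Step 8: prey: 4+0-1=3; pred: 13+0-2=11
Step 9: prey: 3+0-0=3; pred: 11+0-2=9
Step 10: prey: 3+0-0=3; pred: 9+0-1=8
Step 11: prey: 3+0-0=3; pred: 8+0-1=7
Step 12: prey: 3+0-0=3; pred: 7+0-1=6
Step 13: prey: 3+0-0=3; pred: 6+0-1=5
Step 14: prey: 3+0-0=3; pred: 5+0-1=4
Step 15: prey: 3+0-0=3; pred: 4+0-0=4
No extinction within 15 steps

Answer: 16 both-alive 3 4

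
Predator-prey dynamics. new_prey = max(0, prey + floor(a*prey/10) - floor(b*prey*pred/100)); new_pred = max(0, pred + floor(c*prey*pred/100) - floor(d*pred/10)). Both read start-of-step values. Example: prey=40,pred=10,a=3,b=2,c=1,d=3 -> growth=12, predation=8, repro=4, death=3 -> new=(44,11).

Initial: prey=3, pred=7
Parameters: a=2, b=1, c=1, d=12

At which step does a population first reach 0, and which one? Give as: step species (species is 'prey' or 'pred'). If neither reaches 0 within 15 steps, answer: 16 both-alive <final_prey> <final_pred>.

Answer: 1 pred

Derivation:
Step 1: prey: 3+0-0=3; pred: 7+0-8=0
First extinction: pred at step 1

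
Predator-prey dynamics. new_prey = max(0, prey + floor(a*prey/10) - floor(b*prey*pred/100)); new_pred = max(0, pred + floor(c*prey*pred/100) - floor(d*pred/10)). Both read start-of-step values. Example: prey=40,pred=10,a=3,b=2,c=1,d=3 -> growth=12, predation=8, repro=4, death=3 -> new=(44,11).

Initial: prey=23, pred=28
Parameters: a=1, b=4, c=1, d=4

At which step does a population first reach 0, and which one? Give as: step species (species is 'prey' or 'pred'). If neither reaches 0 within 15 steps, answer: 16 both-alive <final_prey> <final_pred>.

Step 1: prey: 23+2-25=0; pred: 28+6-11=23
First extinction: prey at step 1

Answer: 1 prey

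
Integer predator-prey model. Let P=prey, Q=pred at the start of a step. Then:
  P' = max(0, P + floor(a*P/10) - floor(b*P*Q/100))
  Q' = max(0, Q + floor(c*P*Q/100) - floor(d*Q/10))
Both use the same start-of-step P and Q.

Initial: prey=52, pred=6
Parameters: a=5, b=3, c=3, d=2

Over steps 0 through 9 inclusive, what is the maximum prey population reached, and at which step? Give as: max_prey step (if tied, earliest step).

Step 1: prey: 52+26-9=69; pred: 6+9-1=14
Step 2: prey: 69+34-28=75; pred: 14+28-2=40
Step 3: prey: 75+37-90=22; pred: 40+90-8=122
Step 4: prey: 22+11-80=0; pred: 122+80-24=178
Step 5: prey: 0+0-0=0; pred: 178+0-35=143
Step 6: prey: 0+0-0=0; pred: 143+0-28=115
Step 7: prey: 0+0-0=0; pred: 115+0-23=92
Step 8: prey: 0+0-0=0; pred: 92+0-18=74
Step 9: prey: 0+0-0=0; pred: 74+0-14=60
Max prey = 75 at step 2

Answer: 75 2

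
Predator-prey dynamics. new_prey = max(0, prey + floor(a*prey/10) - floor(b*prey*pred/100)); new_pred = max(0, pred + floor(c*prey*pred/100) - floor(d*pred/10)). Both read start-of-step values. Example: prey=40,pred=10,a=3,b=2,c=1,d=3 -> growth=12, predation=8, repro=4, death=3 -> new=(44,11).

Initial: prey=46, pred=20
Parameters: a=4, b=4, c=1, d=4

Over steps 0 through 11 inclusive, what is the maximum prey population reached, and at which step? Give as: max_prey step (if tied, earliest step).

Answer: 49 11

Derivation:
Step 1: prey: 46+18-36=28; pred: 20+9-8=21
Step 2: prey: 28+11-23=16; pred: 21+5-8=18
Step 3: prey: 16+6-11=11; pred: 18+2-7=13
Step 4: prey: 11+4-5=10; pred: 13+1-5=9
Step 5: prey: 10+4-3=11; pred: 9+0-3=6
Step 6: prey: 11+4-2=13; pred: 6+0-2=4
Step 7: prey: 13+5-2=16; pred: 4+0-1=3
Step 8: prey: 16+6-1=21; pred: 3+0-1=2
Step 9: prey: 21+8-1=28; pred: 2+0-0=2
Step 10: prey: 28+11-2=37; pred: 2+0-0=2
Step 11: prey: 37+14-2=49; pred: 2+0-0=2
Max prey = 49 at step 11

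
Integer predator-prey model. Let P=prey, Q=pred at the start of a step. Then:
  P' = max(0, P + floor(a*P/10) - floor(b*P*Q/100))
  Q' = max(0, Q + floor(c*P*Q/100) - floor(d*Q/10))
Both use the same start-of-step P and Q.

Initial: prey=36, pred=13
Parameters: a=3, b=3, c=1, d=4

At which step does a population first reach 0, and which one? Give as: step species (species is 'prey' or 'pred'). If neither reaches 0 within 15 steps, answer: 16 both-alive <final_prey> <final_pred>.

Answer: 16 both-alive 53 12

Derivation:
Step 1: prey: 36+10-14=32; pred: 13+4-5=12
Step 2: prey: 32+9-11=30; pred: 12+3-4=11
Step 3: prey: 30+9-9=30; pred: 11+3-4=10
Step 4: prey: 30+9-9=30; pred: 10+3-4=9
Step 5: prey: 30+9-8=31; pred: 9+2-3=8
Step 6: prey: 31+9-7=33; pred: 8+2-3=7
Step 7: prey: 33+9-6=36; pred: 7+2-2=7
Step 8: prey: 36+10-7=39; pred: 7+2-2=7
Step 9: prey: 39+11-8=42; pred: 7+2-2=7
Step 10: prey: 42+12-8=46; pred: 7+2-2=7
Step 11: prey: 46+13-9=50; pred: 7+3-2=8
Step 12: prey: 50+15-12=53; pred: 8+4-3=9
Step 13: prey: 53+15-14=54; pred: 9+4-3=10
Step 14: prey: 54+16-16=54; pred: 10+5-4=11
Step 15: prey: 54+16-17=53; pred: 11+5-4=12
No extinction within 15 steps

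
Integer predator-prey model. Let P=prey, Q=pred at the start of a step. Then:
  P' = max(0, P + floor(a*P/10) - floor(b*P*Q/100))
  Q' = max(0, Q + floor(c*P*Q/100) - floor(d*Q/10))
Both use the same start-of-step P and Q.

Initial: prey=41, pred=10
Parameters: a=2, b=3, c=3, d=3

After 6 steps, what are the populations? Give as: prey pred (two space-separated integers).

Answer: 0 20

Derivation:
Step 1: prey: 41+8-12=37; pred: 10+12-3=19
Step 2: prey: 37+7-21=23; pred: 19+21-5=35
Step 3: prey: 23+4-24=3; pred: 35+24-10=49
Step 4: prey: 3+0-4=0; pred: 49+4-14=39
Step 5: prey: 0+0-0=0; pred: 39+0-11=28
Step 6: prey: 0+0-0=0; pred: 28+0-8=20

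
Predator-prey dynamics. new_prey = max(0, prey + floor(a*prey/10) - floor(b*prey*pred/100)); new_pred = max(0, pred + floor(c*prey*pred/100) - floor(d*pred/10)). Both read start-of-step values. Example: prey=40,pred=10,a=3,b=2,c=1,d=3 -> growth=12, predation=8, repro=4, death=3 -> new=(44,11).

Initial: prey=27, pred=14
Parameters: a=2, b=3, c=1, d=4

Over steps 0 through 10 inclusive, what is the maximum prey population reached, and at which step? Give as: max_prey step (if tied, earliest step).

Answer: 30 10

Derivation:
Step 1: prey: 27+5-11=21; pred: 14+3-5=12
Step 2: prey: 21+4-7=18; pred: 12+2-4=10
Step 3: prey: 18+3-5=16; pred: 10+1-4=7
Step 4: prey: 16+3-3=16; pred: 7+1-2=6
Step 5: prey: 16+3-2=17; pred: 6+0-2=4
Step 6: prey: 17+3-2=18; pred: 4+0-1=3
Step 7: prey: 18+3-1=20; pred: 3+0-1=2
Step 8: prey: 20+4-1=23; pred: 2+0-0=2
Step 9: prey: 23+4-1=26; pred: 2+0-0=2
Step 10: prey: 26+5-1=30; pred: 2+0-0=2
Max prey = 30 at step 10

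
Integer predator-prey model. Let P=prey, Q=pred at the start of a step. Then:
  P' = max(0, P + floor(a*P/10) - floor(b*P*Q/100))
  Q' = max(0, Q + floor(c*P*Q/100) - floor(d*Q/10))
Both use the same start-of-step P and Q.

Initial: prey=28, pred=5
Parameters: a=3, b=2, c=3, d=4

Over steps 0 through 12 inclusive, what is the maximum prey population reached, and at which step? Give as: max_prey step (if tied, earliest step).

Step 1: prey: 28+8-2=34; pred: 5+4-2=7
Step 2: prey: 34+10-4=40; pred: 7+7-2=12
Step 3: prey: 40+12-9=43; pred: 12+14-4=22
Step 4: prey: 43+12-18=37; pred: 22+28-8=42
Step 5: prey: 37+11-31=17; pred: 42+46-16=72
Step 6: prey: 17+5-24=0; pred: 72+36-28=80
Step 7: prey: 0+0-0=0; pred: 80+0-32=48
Step 8: prey: 0+0-0=0; pred: 48+0-19=29
Step 9: prey: 0+0-0=0; pred: 29+0-11=18
Step 10: prey: 0+0-0=0; pred: 18+0-7=11
Step 11: prey: 0+0-0=0; pred: 11+0-4=7
Step 12: prey: 0+0-0=0; pred: 7+0-2=5
Max prey = 43 at step 3

Answer: 43 3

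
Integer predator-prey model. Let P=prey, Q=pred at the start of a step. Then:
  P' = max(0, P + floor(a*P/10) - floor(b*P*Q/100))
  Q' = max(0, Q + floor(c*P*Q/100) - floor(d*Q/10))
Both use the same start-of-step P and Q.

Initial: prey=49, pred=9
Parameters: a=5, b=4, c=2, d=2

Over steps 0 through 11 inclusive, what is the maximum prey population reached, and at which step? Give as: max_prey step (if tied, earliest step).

Answer: 56 1

Derivation:
Step 1: prey: 49+24-17=56; pred: 9+8-1=16
Step 2: prey: 56+28-35=49; pred: 16+17-3=30
Step 3: prey: 49+24-58=15; pred: 30+29-6=53
Step 4: prey: 15+7-31=0; pred: 53+15-10=58
Step 5: prey: 0+0-0=0; pred: 58+0-11=47
Step 6: prey: 0+0-0=0; pred: 47+0-9=38
Step 7: prey: 0+0-0=0; pred: 38+0-7=31
Step 8: prey: 0+0-0=0; pred: 31+0-6=25
Step 9: prey: 0+0-0=0; pred: 25+0-5=20
Step 10: prey: 0+0-0=0; pred: 20+0-4=16
Step 11: prey: 0+0-0=0; pred: 16+0-3=13
Max prey = 56 at step 1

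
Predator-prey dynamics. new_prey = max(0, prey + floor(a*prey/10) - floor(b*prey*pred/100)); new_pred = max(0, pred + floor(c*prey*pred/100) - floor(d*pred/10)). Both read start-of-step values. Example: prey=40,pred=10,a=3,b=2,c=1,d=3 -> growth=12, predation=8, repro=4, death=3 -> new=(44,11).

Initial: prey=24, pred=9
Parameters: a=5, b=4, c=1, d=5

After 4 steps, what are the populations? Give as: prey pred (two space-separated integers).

Step 1: prey: 24+12-8=28; pred: 9+2-4=7
Step 2: prey: 28+14-7=35; pred: 7+1-3=5
Step 3: prey: 35+17-7=45; pred: 5+1-2=4
Step 4: prey: 45+22-7=60; pred: 4+1-2=3

Answer: 60 3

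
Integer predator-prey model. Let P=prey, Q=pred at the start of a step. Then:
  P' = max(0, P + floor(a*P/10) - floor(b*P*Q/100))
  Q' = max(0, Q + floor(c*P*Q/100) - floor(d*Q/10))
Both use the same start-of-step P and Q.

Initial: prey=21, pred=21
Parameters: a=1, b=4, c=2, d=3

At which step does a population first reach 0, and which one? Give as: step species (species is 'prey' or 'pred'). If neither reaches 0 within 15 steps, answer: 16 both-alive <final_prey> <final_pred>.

Step 1: prey: 21+2-17=6; pred: 21+8-6=23
Step 2: prey: 6+0-5=1; pred: 23+2-6=19
Step 3: prey: 1+0-0=1; pred: 19+0-5=14
Step 4: prey: 1+0-0=1; pred: 14+0-4=10
Step 5: prey: 1+0-0=1; pred: 10+0-3=7
Step 6: prey: 1+0-0=1; pred: 7+0-2=5
Step 7: prey: 1+0-0=1; pred: 5+0-1=4
Step 8: prey: 1+0-0=1; pred: 4+0-1=3
Step 9: prey: 1+0-0=1; pred: 3+0-0=3
Steps 10-15: state stable at prey=1, pred=3 (no change)
No extinction within 15 steps

Answer: 16 both-alive 1 3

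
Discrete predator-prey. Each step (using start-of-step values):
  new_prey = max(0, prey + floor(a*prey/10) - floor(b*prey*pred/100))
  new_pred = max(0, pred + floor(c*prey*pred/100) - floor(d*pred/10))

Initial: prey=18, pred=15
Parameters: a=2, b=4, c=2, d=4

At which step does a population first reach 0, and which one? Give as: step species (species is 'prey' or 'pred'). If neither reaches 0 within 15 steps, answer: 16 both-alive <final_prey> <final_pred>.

Answer: 16 both-alive 19 2

Derivation:
Step 1: prey: 18+3-10=11; pred: 15+5-6=14
Step 2: prey: 11+2-6=7; pred: 14+3-5=12
Step 3: prey: 7+1-3=5; pred: 12+1-4=9
Step 4: prey: 5+1-1=5; pred: 9+0-3=6
Step 5: prey: 5+1-1=5; pred: 6+0-2=4
Step 6: prey: 5+1-0=6; pred: 4+0-1=3
Step 7: prey: 6+1-0=7; pred: 3+0-1=2
Step 8: prey: 7+1-0=8; pred: 2+0-0=2
Step 9: prey: 8+1-0=9; pred: 2+0-0=2
Step 10: prey: 9+1-0=10; pred: 2+0-0=2
Step 11: prey: 10+2-0=12; pred: 2+0-0=2
Step 12: prey: 12+2-0=14; pred: 2+0-0=2
Step 13: prey: 14+2-1=15; pred: 2+0-0=2
Step 14: prey: 15+3-1=17; pred: 2+0-0=2
Step 15: prey: 17+3-1=19; pred: 2+0-0=2
No extinction within 15 steps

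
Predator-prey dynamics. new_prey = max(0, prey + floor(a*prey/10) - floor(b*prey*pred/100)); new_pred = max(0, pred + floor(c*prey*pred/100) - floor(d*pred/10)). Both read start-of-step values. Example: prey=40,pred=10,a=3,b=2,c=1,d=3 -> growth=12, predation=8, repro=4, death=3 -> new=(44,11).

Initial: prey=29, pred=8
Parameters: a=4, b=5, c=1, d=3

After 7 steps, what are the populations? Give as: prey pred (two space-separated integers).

Answer: 29 8

Derivation:
Step 1: prey: 29+11-11=29; pred: 8+2-2=8
Step 2: prey: 29+11-11=29; pred: 8+2-2=8
Step 3: prey: 29+11-11=29; pred: 8+2-2=8
Step 4: prey: 29+11-11=29; pred: 8+2-2=8
Step 5: prey: 29+11-11=29; pred: 8+2-2=8
Step 6: prey: 29+11-11=29; pred: 8+2-2=8
Step 7: prey: 29+11-11=29; pred: 8+2-2=8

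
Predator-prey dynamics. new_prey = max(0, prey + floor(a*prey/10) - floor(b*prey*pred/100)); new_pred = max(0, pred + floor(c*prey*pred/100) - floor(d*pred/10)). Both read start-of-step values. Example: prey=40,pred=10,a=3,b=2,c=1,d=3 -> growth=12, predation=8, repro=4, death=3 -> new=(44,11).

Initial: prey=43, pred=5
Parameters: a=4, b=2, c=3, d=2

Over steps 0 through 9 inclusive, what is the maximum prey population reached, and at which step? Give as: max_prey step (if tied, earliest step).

Answer: 67 2

Derivation:
Step 1: prey: 43+17-4=56; pred: 5+6-1=10
Step 2: prey: 56+22-11=67; pred: 10+16-2=24
Step 3: prey: 67+26-32=61; pred: 24+48-4=68
Step 4: prey: 61+24-82=3; pred: 68+124-13=179
Step 5: prey: 3+1-10=0; pred: 179+16-35=160
Step 6: prey: 0+0-0=0; pred: 160+0-32=128
Step 7: prey: 0+0-0=0; pred: 128+0-25=103
Step 8: prey: 0+0-0=0; pred: 103+0-20=83
Step 9: prey: 0+0-0=0; pred: 83+0-16=67
Max prey = 67 at step 2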